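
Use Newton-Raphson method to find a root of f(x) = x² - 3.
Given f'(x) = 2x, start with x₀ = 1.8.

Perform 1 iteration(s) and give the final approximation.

f(x) = x² - 3
f'(x) = 2x
x₀ = 1.8

Newton-Raphson formula: x_{n+1} = x_n - f(x_n)/f'(x_n)

Iteration 1:
  f(1.800000) = 0.240000
  f'(1.800000) = 3.600000
  x_1 = 1.800000 - 0.240000/3.600000 = 1.733333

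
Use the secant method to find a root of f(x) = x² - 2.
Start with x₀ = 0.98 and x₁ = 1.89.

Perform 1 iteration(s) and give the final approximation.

f(x) = x² - 2
x₀ = 0.98, x₁ = 1.89

Secant formula: x_{n+1} = x_n - f(x_n)(x_n - x_{n-1})/(f(x_n) - f(x_{n-1}))

Iteration 1:
  f(0.980000) = -1.039600
  f(1.890000) = 1.572100
  x_2 = 1.890000 - 1.572100×(1.890000 - 0.980000)/(1.572100 - (-1.039600))
       = 1.342230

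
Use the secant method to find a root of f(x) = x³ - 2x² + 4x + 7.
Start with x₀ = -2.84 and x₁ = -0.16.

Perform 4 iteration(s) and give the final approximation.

f(x) = x³ - 2x² + 4x + 7
x₀ = -2.84, x₁ = -0.16

Secant formula: x_{n+1} = x_n - f(x_n)(x_n - x_{n-1})/(f(x_n) - f(x_{n-1}))

Iteration 1:
  f(-2.840000) = -43.397504
  f(-0.160000) = 6.304704
  x_2 = -0.160000 - 6.304704×(-0.160000 - (-2.840000))/(6.304704 - (-43.397504))
       = -0.499957
Iteration 2:
  f(-0.160000) = 6.304704
  f(-0.499957) = 4.375291
  x_3 = -0.499957 - 4.375291×(-0.499957 - (-0.160000))/(4.375291 - 6.304704)
       = -1.270870
Iteration 3:
  f(-0.499957) = 4.375291
  f(-1.270870) = -3.366301
  x_4 = -1.270870 - (-3.366301)×(-1.270870 - (-0.499957))/(-3.366301 - 4.375291)
       = -0.935652
Iteration 4:
  f(-1.270870) = -3.366301
  f(-0.935652) = 0.687395
  x_5 = -0.935652 - 0.687395×(-0.935652 - (-1.270870))/(0.687395 - (-3.366301))
       = -0.992495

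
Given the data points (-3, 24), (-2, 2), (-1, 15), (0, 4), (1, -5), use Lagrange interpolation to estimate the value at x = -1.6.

Lagrange interpolation formula:
P(x) = Σ yᵢ × Lᵢ(x)
where Lᵢ(x) = Π_{j≠i} (x - xⱼ)/(xᵢ - xⱼ)

L_0(-1.6) = (-1.6 - (-2))/(-3 - (-2)) × (-1.6 - (-1))/(-3 - (-1)) × (-1.6 - 0)/(-3 - 0) × (-1.6 - 1)/(-3 - 1) = -0.041600
L_1(-1.6) = (-1.6 - (-3))/(-2 - (-3)) × (-1.6 - (-1))/(-2 - (-1)) × (-1.6 - 0)/(-2 - 0) × (-1.6 - 1)/(-2 - 1) = 0.582400
L_2(-1.6) = (-1.6 - (-3))/(-1 - (-3)) × (-1.6 - (-2))/(-1 - (-2)) × (-1.6 - 0)/(-1 - 0) × (-1.6 - 1)/(-1 - 1) = 0.582400
L_3(-1.6) = (-1.6 - (-3))/(0 - (-3)) × (-1.6 - (-2))/(0 - (-2)) × (-1.6 - (-1))/(0 - (-1)) × (-1.6 - 1)/(0 - 1) = -0.145600
L_4(-1.6) = (-1.6 - (-3))/(1 - (-3)) × (-1.6 - (-2))/(1 - (-2)) × (-1.6 - (-1))/(1 - (-1)) × (-1.6 - 0)/(1 - 0) = 0.022400

P(-1.6) = 24×L_0(-1.6) + 2×L_1(-1.6) + 15×L_2(-1.6) + 4×L_3(-1.6) + (-5)×L_4(-1.6)
P(-1.6) = 8.208000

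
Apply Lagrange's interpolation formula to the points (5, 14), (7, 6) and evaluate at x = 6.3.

Lagrange interpolation formula:
P(x) = Σ yᵢ × Lᵢ(x)
where Lᵢ(x) = Π_{j≠i} (x - xⱼ)/(xᵢ - xⱼ)

L_0(6.3) = (6.3 - 7)/(5 - 7) = 0.350000
L_1(6.3) = (6.3 - 5)/(7 - 5) = 0.650000

P(6.3) = 14×L_0(6.3) + 6×L_1(6.3)
P(6.3) = 8.800000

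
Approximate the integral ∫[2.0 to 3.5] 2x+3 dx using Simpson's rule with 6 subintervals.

f(x) = 2x+3
a = 2.0, b = 3.5, n = 6
h = (b - a)/n = 0.250000

Simpson's rule: (h/3)[f(x₀) + 4f(x₁) + 2f(x₂) + ... + f(xₙ)]

x_0 = 2.0000, f(x_0) = 7.000000, coefficient = 1
x_1 = 2.2500, f(x_1) = 7.500000, coefficient = 4
x_2 = 2.5000, f(x_2) = 8.000000, coefficient = 2
x_3 = 2.7500, f(x_3) = 8.500000, coefficient = 4
x_4 = 3.0000, f(x_4) = 9.000000, coefficient = 2
x_5 = 3.2500, f(x_5) = 9.500000, coefficient = 4
x_6 = 3.5000, f(x_6) = 10.000000, coefficient = 1

I ≈ (0.250000/3) × 153.000000 = 12.750000
Exact value: 12.750000
Error: 0.000000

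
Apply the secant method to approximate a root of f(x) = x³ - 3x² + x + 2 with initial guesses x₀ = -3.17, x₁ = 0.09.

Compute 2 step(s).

f(x) = x³ - 3x² + x + 2
x₀ = -3.17, x₁ = 0.09

Secant formula: x_{n+1} = x_n - f(x_n)(x_n - x_{n-1})/(f(x_n) - f(x_{n-1}))

Iteration 1:
  f(-3.170000) = -63.171713
  f(0.090000) = 2.066429
  x_2 = 0.090000 - 2.066429×(0.090000 - (-3.170000))/(2.066429 - (-63.171713))
       = -0.013261
Iteration 2:
  f(0.090000) = 2.066429
  f(-0.013261) = 1.986209
  x_3 = -0.013261 - 1.986209×(-0.013261 - 0.090000)/(1.986209 - 2.066429)
       = -2.569957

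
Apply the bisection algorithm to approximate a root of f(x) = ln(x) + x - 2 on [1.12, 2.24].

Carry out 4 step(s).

f(x) = ln(x) + x - 2
Initial interval: [1.12, 2.24]

Iteration 1:
  c_1 = (1.120000 + 2.240000)/2 = 1.680000
  f(c_1) = f(1.680000) = 0.198794
  f(a) × f(c) < 0, new interval: [1.120000, 1.680000]
Iteration 2:
  c_2 = (1.120000 + 1.680000)/2 = 1.400000
  f(c_2) = f(1.400000) = -0.263528
  f(a) × f(c) ≥ 0, new interval: [1.400000, 1.680000]
Iteration 3:
  c_3 = (1.400000 + 1.680000)/2 = 1.540000
  f(c_3) = f(1.540000) = -0.028218
  f(a) × f(c) ≥ 0, new interval: [1.540000, 1.680000]
Iteration 4:
  c_4 = (1.540000 + 1.680000)/2 = 1.610000
  f(c_4) = f(1.610000) = 0.086234
  f(a) × f(c) < 0, new interval: [1.540000, 1.610000]

After 4 iteration(s), the approximation is c_4 = 1.610000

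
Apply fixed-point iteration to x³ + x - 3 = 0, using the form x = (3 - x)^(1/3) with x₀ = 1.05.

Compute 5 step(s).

Equation: x³ + x - 3 = 0
Fixed-point form: x = (3 - x)^(1/3)
x₀ = 1.05

x_1 = g(1.050000) = 1.249333
x_2 = g(1.249333) = 1.205224
x_3 = g(1.205224) = 1.215262
x_4 = g(1.215262) = 1.212993
x_5 = g(1.212993) = 1.213507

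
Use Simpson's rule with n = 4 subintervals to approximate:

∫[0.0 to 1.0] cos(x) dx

f(x) = cos(x)
a = 0.0, b = 1.0, n = 4
h = (b - a)/n = 0.250000

Simpson's rule: (h/3)[f(x₀) + 4f(x₁) + 2f(x₂) + ... + f(xₙ)]

x_0 = 0.0000, f(x_0) = 1.000000, coefficient = 1
x_1 = 0.2500, f(x_1) = 0.968912, coefficient = 4
x_2 = 0.5000, f(x_2) = 0.877583, coefficient = 2
x_3 = 0.7500, f(x_3) = 0.731689, coefficient = 4
x_4 = 1.0000, f(x_4) = 0.540302, coefficient = 1

I ≈ (0.250000/3) × 10.097873 = 0.841489
Exact value: 0.841471
Error: 0.000018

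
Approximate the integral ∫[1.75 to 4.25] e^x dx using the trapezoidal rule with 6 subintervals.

f(x) = e^x
a = 1.75, b = 4.25, n = 6
h = (b - a)/n = 0.416667

Trapezoidal rule: (h/2)[f(x₀) + 2f(x₁) + 2f(x₂) + ... + f(xₙ)]

x_0 = 1.7500, f(x_0) = 5.754603, coefficient = 1
x_1 = 2.1667, f(x_1) = 8.729138, coefficient = 2
x_2 = 2.5833, f(x_2) = 13.241202, coefficient = 2
x_3 = 3.0000, f(x_3) = 20.085537, coefficient = 2
x_4 = 3.4167, f(x_4) = 30.467687, coefficient = 2
x_5 = 3.8333, f(x_5) = 46.216336, coefficient = 2
x_6 = 4.2500, f(x_6) = 70.105412, coefficient = 1

I ≈ (0.416667/2) × 313.339815 = 65.279128
Exact value: 64.350810
Error: 0.928319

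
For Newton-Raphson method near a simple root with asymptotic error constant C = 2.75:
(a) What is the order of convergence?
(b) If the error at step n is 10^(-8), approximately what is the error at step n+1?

(a) Newton-Raphson has quadratic (order 2) convergence near simple roots.
    This means |e_{n+1}| ≈ C|e_n|².

(b) With |e_n| = 10^(-8) and C = 2.75:
    |e_{n+1}| ≈ 2.75 × (10^(-8))² = 2.75 × 10^(-16)

(a) 2 (quadratic); (b) |e_{n+1}| ≈ 2.750e-16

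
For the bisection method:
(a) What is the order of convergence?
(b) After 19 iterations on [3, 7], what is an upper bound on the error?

(a) Bisection has linear (order 1) convergence; the error is halved each step.

(b) Error bound = (b-a)/2^n = (7 - 3)/2^{19}
    = 4/2^{19}

(a) 1 (linear); (b) error ≤ 7.63e-06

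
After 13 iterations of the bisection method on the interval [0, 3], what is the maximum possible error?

Bisection error bound: |error| ≤ (b-a)/2^n
|error| ≤ (3 - 0)/2^13 = 3/2^13
|error| ≤ 0.0003662109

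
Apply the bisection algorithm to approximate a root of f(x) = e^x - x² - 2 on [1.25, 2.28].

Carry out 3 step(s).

f(x) = e^x - x² - 2
Initial interval: [1.25, 2.28]

Iteration 1:
  c_1 = (1.250000 + 2.280000)/2 = 1.765000
  f(c_1) = f(1.765000) = 0.726347
  f(a) × f(c) < 0, new interval: [1.250000, 1.765000]
Iteration 2:
  c_2 = (1.250000 + 1.765000)/2 = 1.507500
  f(c_2) = f(1.507500) = 0.242872
  f(a) × f(c) < 0, new interval: [1.250000, 1.507500]
Iteration 3:
  c_3 = (1.250000 + 1.507500)/2 = 1.378750
  f(c_3) = f(1.378750) = 0.068985
  f(a) × f(c) < 0, new interval: [1.250000, 1.378750]

After 3 iteration(s), the approximation is c_3 = 1.378750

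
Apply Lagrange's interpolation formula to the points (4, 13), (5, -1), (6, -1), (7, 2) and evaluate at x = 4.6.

Lagrange interpolation formula:
P(x) = Σ yᵢ × Lᵢ(x)
where Lᵢ(x) = Π_{j≠i} (x - xⱼ)/(xᵢ - xⱼ)

L_0(4.6) = (4.6 - 5)/(4 - 5) × (4.6 - 6)/(4 - 6) × (4.6 - 7)/(4 - 7) = 0.224000
L_1(4.6) = (4.6 - 4)/(5 - 4) × (4.6 - 6)/(5 - 6) × (4.6 - 7)/(5 - 7) = 1.008000
L_2(4.6) = (4.6 - 4)/(6 - 4) × (4.6 - 5)/(6 - 5) × (4.6 - 7)/(6 - 7) = -0.288000
L_3(4.6) = (4.6 - 4)/(7 - 4) × (4.6 - 5)/(7 - 5) × (4.6 - 6)/(7 - 6) = 0.056000

P(4.6) = 13×L_0(4.6) + (-1)×L_1(4.6) + (-1)×L_2(4.6) + 2×L_3(4.6)
P(4.6) = 2.304000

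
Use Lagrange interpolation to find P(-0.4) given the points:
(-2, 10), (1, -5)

Lagrange interpolation formula:
P(x) = Σ yᵢ × Lᵢ(x)
where Lᵢ(x) = Π_{j≠i} (x - xⱼ)/(xᵢ - xⱼ)

L_0(-0.4) = (-0.4 - 1)/(-2 - 1) = 0.466667
L_1(-0.4) = (-0.4 - (-2))/(1 - (-2)) = 0.533333

P(-0.4) = 10×L_0(-0.4) + (-5)×L_1(-0.4)
P(-0.4) = 2.000000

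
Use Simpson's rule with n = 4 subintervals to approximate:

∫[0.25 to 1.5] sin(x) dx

f(x) = sin(x)
a = 0.25, b = 1.5, n = 4
h = (b - a)/n = 0.312500

Simpson's rule: (h/3)[f(x₀) + 4f(x₁) + 2f(x₂) + ... + f(xₙ)]

x_0 = 0.2500, f(x_0) = 0.247404, coefficient = 1
x_1 = 0.5625, f(x_1) = 0.533303, coefficient = 4
x_2 = 0.8750, f(x_2) = 0.767544, coefficient = 2
x_3 = 1.1875, f(x_3) = 0.927437, coefficient = 4
x_4 = 1.5000, f(x_4) = 0.997495, coefficient = 1

I ≈ (0.312500/3) × 8.622944 = 0.898223
Exact value: 0.898175
Error: 0.000048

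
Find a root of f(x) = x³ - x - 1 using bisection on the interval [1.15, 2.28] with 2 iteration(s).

f(x) = x³ - x - 1
Initial interval: [1.15, 2.28]

Iteration 1:
  c_1 = (1.150000 + 2.280000)/2 = 1.715000
  f(c_1) = f(1.715000) = 2.329201
  f(a) × f(c) < 0, new interval: [1.150000, 1.715000]
Iteration 2:
  c_2 = (1.150000 + 1.715000)/2 = 1.432500
  f(c_2) = f(1.432500) = 0.507071
  f(a) × f(c) < 0, new interval: [1.150000, 1.432500]

After 2 iteration(s), the approximation is c_2 = 1.432500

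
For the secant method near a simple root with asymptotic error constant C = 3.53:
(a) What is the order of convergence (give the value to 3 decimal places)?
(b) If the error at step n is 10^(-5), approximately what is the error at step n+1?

(a) Secant method has superlinear convergence with order φ = (1+√5)/2 ≈ 1.618.
    This means |e_{n+1}| ≈ C|e_n|^1.618.

(b) With |e_n| = 10^(-5) and C = 3.53:
    |e_{n+1}| ≈ 3.53 × (10^(-5))^1.618 = 3.53 × 10^(-8.09)

(a) ≈ 1.618 (golden ratio); (b) |e_{n+1}| ≈ 2.868e-08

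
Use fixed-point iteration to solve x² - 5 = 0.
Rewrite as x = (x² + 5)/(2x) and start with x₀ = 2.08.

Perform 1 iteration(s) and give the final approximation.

Equation: x² - 5 = 0
Fixed-point form: x = (x² + 5)/(2x)
x₀ = 2.08

x_1 = g(2.080000) = 2.241923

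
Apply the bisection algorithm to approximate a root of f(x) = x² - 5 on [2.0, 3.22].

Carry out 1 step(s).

f(x) = x² - 5
Initial interval: [2.0, 3.22]

Iteration 1:
  c_1 = (2.000000 + 3.220000)/2 = 2.610000
  f(c_1) = f(2.610000) = 1.812100
  f(a) × f(c) < 0, new interval: [2.000000, 2.610000]

After 1 iteration(s), the approximation is c_1 = 2.610000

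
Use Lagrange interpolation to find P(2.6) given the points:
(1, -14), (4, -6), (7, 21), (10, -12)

Lagrange interpolation formula:
P(x) = Σ yᵢ × Lᵢ(x)
where Lᵢ(x) = Π_{j≠i} (x - xⱼ)/(xᵢ - xⱼ)

L_0(2.6) = (2.6 - 4)/(1 - 4) × (2.6 - 7)/(1 - 7) × (2.6 - 10)/(1 - 10) = 0.281383
L_1(2.6) = (2.6 - 1)/(4 - 1) × (2.6 - 7)/(4 - 7) × (2.6 - 10)/(4 - 10) = 0.964741
L_2(2.6) = (2.6 - 1)/(7 - 1) × (2.6 - 4)/(7 - 4) × (2.6 - 10)/(7 - 10) = -0.306963
L_3(2.6) = (2.6 - 1)/(10 - 1) × (2.6 - 4)/(10 - 4) × (2.6 - 7)/(10 - 7) = 0.060840

P(2.6) = (-14)×L_0(2.6) + (-6)×L_1(2.6) + 21×L_2(2.6) + (-12)×L_3(2.6)
P(2.6) = -16.904099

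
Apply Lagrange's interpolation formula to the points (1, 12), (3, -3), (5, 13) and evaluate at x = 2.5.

Lagrange interpolation formula:
P(x) = Σ yᵢ × Lᵢ(x)
where Lᵢ(x) = Π_{j≠i} (x - xⱼ)/(xᵢ - xⱼ)

L_0(2.5) = (2.5 - 3)/(1 - 3) × (2.5 - 5)/(1 - 5) = 0.156250
L_1(2.5) = (2.5 - 1)/(3 - 1) × (2.5 - 5)/(3 - 5) = 0.937500
L_2(2.5) = (2.5 - 1)/(5 - 1) × (2.5 - 3)/(5 - 3) = -0.093750

P(2.5) = 12×L_0(2.5) + (-3)×L_1(2.5) + 13×L_2(2.5)
P(2.5) = -2.156250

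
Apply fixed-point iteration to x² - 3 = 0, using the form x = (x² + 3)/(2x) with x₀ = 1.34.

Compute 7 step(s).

Equation: x² - 3 = 0
Fixed-point form: x = (x² + 3)/(2x)
x₀ = 1.34

x_1 = g(1.340000) = 1.789403
x_2 = g(1.789403) = 1.732970
x_3 = g(1.732970) = 1.732051
x_4 = g(1.732051) = 1.732051
x_5 = g(1.732051) = 1.732051
x_6 = g(1.732051) = 1.732051
x_7 = g(1.732051) = 1.732051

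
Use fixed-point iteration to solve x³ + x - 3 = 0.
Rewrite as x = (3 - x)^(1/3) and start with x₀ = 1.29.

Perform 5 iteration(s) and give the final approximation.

Equation: x³ + x - 3 = 0
Fixed-point form: x = (3 - x)^(1/3)
x₀ = 1.29

x_1 = g(1.290000) = 1.195819
x_2 = g(1.195819) = 1.217382
x_3 = g(1.217382) = 1.212512
x_4 = g(1.212512) = 1.213615
x_5 = g(1.213615) = 1.213366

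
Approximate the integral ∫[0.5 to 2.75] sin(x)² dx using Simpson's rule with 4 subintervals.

f(x) = sin(x)²
a = 0.5, b = 2.75, n = 4
h = (b - a)/n = 0.562500

Simpson's rule: (h/3)[f(x₀) + 4f(x₁) + 2f(x₂) + ... + f(xₙ)]

x_0 = 0.5000, f(x_0) = 0.229849, coefficient = 1
x_1 = 1.0625, f(x_1) = 0.763133, coefficient = 4
x_2 = 1.6250, f(x_2) = 0.997065, coefficient = 2
x_3 = 2.1875, f(x_3) = 0.665512, coefficient = 4
x_4 = 2.7500, f(x_4) = 0.145665, coefficient = 1

I ≈ (0.562500/3) × 8.084225 = 1.515792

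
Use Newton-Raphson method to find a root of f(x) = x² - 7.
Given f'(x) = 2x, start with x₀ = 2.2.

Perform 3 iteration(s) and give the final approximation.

f(x) = x² - 7
f'(x) = 2x
x₀ = 2.2

Newton-Raphson formula: x_{n+1} = x_n - f(x_n)/f'(x_n)

Iteration 1:
  f(2.200000) = -2.160000
  f'(2.200000) = 4.400000
  x_1 = 2.200000 - (-2.160000)/4.400000 = 2.690909
Iteration 2:
  f(2.690909) = 0.240992
  f'(2.690909) = 5.381818
  x_2 = 2.690909 - 0.240992/5.381818 = 2.646130
Iteration 3:
  f(2.646130) = 0.002005
  f'(2.646130) = 5.292260
  x_3 = 2.646130 - 0.002005/5.292260 = 2.645751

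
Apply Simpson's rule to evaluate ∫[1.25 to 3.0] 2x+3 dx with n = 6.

f(x) = 2x+3
a = 1.25, b = 3.0, n = 6
h = (b - a)/n = 0.291667

Simpson's rule: (h/3)[f(x₀) + 4f(x₁) + 2f(x₂) + ... + f(xₙ)]

x_0 = 1.2500, f(x_0) = 5.500000, coefficient = 1
x_1 = 1.5417, f(x_1) = 6.083333, coefficient = 4
x_2 = 1.8333, f(x_2) = 6.666667, coefficient = 2
x_3 = 2.1250, f(x_3) = 7.250000, coefficient = 4
x_4 = 2.4167, f(x_4) = 7.833333, coefficient = 2
x_5 = 2.7083, f(x_5) = 8.416667, coefficient = 4
x_6 = 3.0000, f(x_6) = 9.000000, coefficient = 1

I ≈ (0.291667/3) × 130.500000 = 12.687500
Exact value: 12.687500
Error: 0.000000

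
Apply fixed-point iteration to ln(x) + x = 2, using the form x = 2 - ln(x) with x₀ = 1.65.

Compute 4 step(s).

Equation: ln(x) + x = 2
Fixed-point form: x = 2 - ln(x)
x₀ = 1.65

x_1 = g(1.650000) = 1.499225
x_2 = g(1.499225) = 1.595052
x_3 = g(1.595052) = 1.533094
x_4 = g(1.533094) = 1.572712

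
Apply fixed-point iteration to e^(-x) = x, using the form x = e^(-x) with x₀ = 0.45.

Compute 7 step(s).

Equation: e^(-x) = x
Fixed-point form: x = e^(-x)
x₀ = 0.45

x_1 = g(0.450000) = 0.637628
x_2 = g(0.637628) = 0.528545
x_3 = g(0.528545) = 0.589462
x_4 = g(0.589462) = 0.554625
x_5 = g(0.554625) = 0.574287
x_6 = g(0.574287) = 0.563106
x_7 = g(0.563106) = 0.569438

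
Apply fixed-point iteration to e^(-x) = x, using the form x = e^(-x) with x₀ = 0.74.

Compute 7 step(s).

Equation: e^(-x) = x
Fixed-point form: x = e^(-x)
x₀ = 0.74

x_1 = g(0.740000) = 0.477114
x_2 = g(0.477114) = 0.620572
x_3 = g(0.620572) = 0.537637
x_4 = g(0.537637) = 0.584127
x_5 = g(0.584127) = 0.557592
x_6 = g(0.557592) = 0.572586
x_7 = g(0.572586) = 0.564065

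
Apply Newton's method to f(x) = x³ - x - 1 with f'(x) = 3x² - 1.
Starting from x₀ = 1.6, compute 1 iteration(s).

f(x) = x³ - x - 1
f'(x) = 3x² - 1
x₀ = 1.6

Newton-Raphson formula: x_{n+1} = x_n - f(x_n)/f'(x_n)

Iteration 1:
  f(1.600000) = 1.496000
  f'(1.600000) = 6.680000
  x_1 = 1.600000 - 1.496000/6.680000 = 1.376048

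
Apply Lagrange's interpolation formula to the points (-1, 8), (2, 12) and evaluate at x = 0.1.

Lagrange interpolation formula:
P(x) = Σ yᵢ × Lᵢ(x)
where Lᵢ(x) = Π_{j≠i} (x - xⱼ)/(xᵢ - xⱼ)

L_0(0.1) = (0.1 - 2)/(-1 - 2) = 0.633333
L_1(0.1) = (0.1 - (-1))/(2 - (-1)) = 0.366667

P(0.1) = 8×L_0(0.1) + 12×L_1(0.1)
P(0.1) = 9.466667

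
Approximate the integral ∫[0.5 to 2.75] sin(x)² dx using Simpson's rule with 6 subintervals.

f(x) = sin(x)²
a = 0.5, b = 2.75, n = 6
h = (b - a)/n = 0.375000

Simpson's rule: (h/3)[f(x₀) + 4f(x₁) + 2f(x₂) + ... + f(xₙ)]

x_0 = 0.5000, f(x_0) = 0.229849, coefficient = 1
x_1 = 0.8750, f(x_1) = 0.589123, coefficient = 4
x_2 = 1.2500, f(x_2) = 0.900572, coefficient = 2
x_3 = 1.6250, f(x_3) = 0.997065, coefficient = 4
x_4 = 2.0000, f(x_4) = 0.826822, coefficient = 2
x_5 = 2.3750, f(x_5) = 0.481199, coefficient = 4
x_6 = 2.7500, f(x_6) = 0.145665, coefficient = 1

I ≈ (0.375000/3) × 12.099848 = 1.512481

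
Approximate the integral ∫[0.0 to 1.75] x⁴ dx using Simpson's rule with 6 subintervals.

f(x) = x⁴
a = 0.0, b = 1.75, n = 6
h = (b - a)/n = 0.291667

Simpson's rule: (h/3)[f(x₀) + 4f(x₁) + 2f(x₂) + ... + f(xₙ)]

x_0 = 0.0000, f(x_0) = 0.000000, coefficient = 1
x_1 = 0.2917, f(x_1) = 0.007237, coefficient = 4
x_2 = 0.5833, f(x_2) = 0.115789, coefficient = 2
x_3 = 0.8750, f(x_3) = 0.586182, coefficient = 4
x_4 = 1.1667, f(x_4) = 1.852623, coefficient = 2
x_5 = 1.4583, f(x_5) = 4.523006, coefficient = 4
x_6 = 1.7500, f(x_6) = 9.378906, coefficient = 1

I ≈ (0.291667/3) × 33.781431 = 3.284306
Exact value: 3.282617
Error: 0.001689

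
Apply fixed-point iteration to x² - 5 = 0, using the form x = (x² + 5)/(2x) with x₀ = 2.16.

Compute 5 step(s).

Equation: x² - 5 = 0
Fixed-point form: x = (x² + 5)/(2x)
x₀ = 2.16

x_1 = g(2.160000) = 2.237407
x_2 = g(2.237407) = 2.236068
x_3 = g(2.236068) = 2.236068
x_4 = g(2.236068) = 2.236068
x_5 = g(2.236068) = 2.236068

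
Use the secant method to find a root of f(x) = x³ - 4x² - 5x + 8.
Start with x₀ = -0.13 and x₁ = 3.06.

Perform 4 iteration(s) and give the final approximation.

f(x) = x³ - 4x² - 5x + 8
x₀ = -0.13, x₁ = 3.06

Secant formula: x_{n+1} = x_n - f(x_n)(x_n - x_{n-1})/(f(x_n) - f(x_{n-1}))

Iteration 1:
  f(-0.130000) = 8.580203
  f(3.060000) = -16.101784
  x_2 = 3.060000 - (-16.101784)×(3.060000 - (-0.130000))/(-16.101784 - 8.580203)
       = 0.978940
Iteration 2:
  f(3.060000) = -16.101784
  f(0.978940) = 0.210145
  x_3 = 0.978940 - 0.210145×(0.978940 - 3.060000)/(0.210145 - (-16.101784))
       = 1.005750
Iteration 3:
  f(0.978940) = 0.210145
  f(1.005750) = -0.057536
  x_4 = 1.005750 - (-0.057536)×(1.005750 - 0.978940)/(-0.057536 - 0.210145)
       = 0.999988
Iteration 4:
  f(1.005750) = -0.057536
  f(0.999988) = 0.000123
  x_5 = 0.999988 - 0.000123×(0.999988 - 1.005750)/(0.000123 - (-0.057536))
       = 1.000000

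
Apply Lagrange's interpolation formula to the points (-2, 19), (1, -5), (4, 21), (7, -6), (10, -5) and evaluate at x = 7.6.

Lagrange interpolation formula:
P(x) = Σ yᵢ × Lᵢ(x)
where Lᵢ(x) = Π_{j≠i} (x - xⱼ)/(xᵢ - xⱼ)

L_0(7.6) = (7.6 - 1)/(-2 - 1) × (7.6 - 4)/(-2 - 4) × (7.6 - 7)/(-2 - 7) × (7.6 - 10)/(-2 - 10) = -0.017600
L_1(7.6) = (7.6 - (-2))/(1 - (-2)) × (7.6 - 4)/(1 - 4) × (7.6 - 7)/(1 - 7) × (7.6 - 10)/(1 - 10) = 0.102400
L_2(7.6) = (7.6 - (-2))/(4 - (-2)) × (7.6 - 1)/(4 - 1) × (7.6 - 7)/(4 - 7) × (7.6 - 10)/(4 - 10) = -0.281600
L_3(7.6) = (7.6 - (-2))/(7 - (-2)) × (7.6 - 1)/(7 - 1) × (7.6 - 4)/(7 - 4) × (7.6 - 10)/(7 - 10) = 1.126400
L_4(7.6) = (7.6 - (-2))/(10 - (-2)) × (7.6 - 1)/(10 - 1) × (7.6 - 4)/(10 - 4) × (7.6 - 7)/(10 - 7) = 0.070400

P(7.6) = 19×L_0(7.6) + (-5)×L_1(7.6) + 21×L_2(7.6) + (-6)×L_3(7.6) + (-5)×L_4(7.6)
P(7.6) = -13.870400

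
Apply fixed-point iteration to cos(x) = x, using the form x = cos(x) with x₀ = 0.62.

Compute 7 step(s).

Equation: cos(x) = x
Fixed-point form: x = cos(x)
x₀ = 0.62

x_1 = g(0.620000) = 0.813878
x_2 = g(0.813878) = 0.686684
x_3 = g(0.686684) = 0.773352
x_4 = g(0.773352) = 0.715573
x_5 = g(0.715573) = 0.754718
x_6 = g(0.754718) = 0.728465
x_7 = g(0.728465) = 0.746197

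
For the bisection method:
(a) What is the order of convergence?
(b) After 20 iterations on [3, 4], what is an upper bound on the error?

(a) Bisection has linear (order 1) convergence; the error is halved each step.

(b) Error bound = (b-a)/2^n = (4 - 3)/2^{20}
    = 1/2^{20}

(a) 1 (linear); (b) error ≤ 9.54e-07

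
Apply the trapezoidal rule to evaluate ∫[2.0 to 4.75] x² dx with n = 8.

f(x) = x²
a = 2.0, b = 4.75, n = 8
h = (b - a)/n = 0.343750

Trapezoidal rule: (h/2)[f(x₀) + 2f(x₁) + 2f(x₂) + ... + f(xₙ)]

x_0 = 2.0000, f(x_0) = 4.000000, coefficient = 1
x_1 = 2.3438, f(x_1) = 5.493164, coefficient = 2
x_2 = 2.6875, f(x_2) = 7.222656, coefficient = 2
x_3 = 3.0312, f(x_3) = 9.188477, coefficient = 2
x_4 = 3.3750, f(x_4) = 11.390625, coefficient = 2
x_5 = 3.7188, f(x_5) = 13.829102, coefficient = 2
x_6 = 4.0625, f(x_6) = 16.503906, coefficient = 2
x_7 = 4.4062, f(x_7) = 19.415039, coefficient = 2
x_8 = 4.7500, f(x_8) = 22.562500, coefficient = 1

I ≈ (0.343750/2) × 192.648438 = 33.111450
Exact value: 33.057292
Error: 0.054159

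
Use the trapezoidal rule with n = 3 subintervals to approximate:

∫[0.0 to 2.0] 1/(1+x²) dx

f(x) = 1/(1+x²)
a = 0.0, b = 2.0, n = 3
h = (b - a)/n = 0.666667

Trapezoidal rule: (h/2)[f(x₀) + 2f(x₁) + 2f(x₂) + ... + f(xₙ)]

x_0 = 0.0000, f(x_0) = 1.000000, coefficient = 1
x_1 = 0.6667, f(x_1) = 0.692308, coefficient = 2
x_2 = 1.3333, f(x_2) = 0.360000, coefficient = 2
x_3 = 2.0000, f(x_3) = 0.200000, coefficient = 1

I ≈ (0.666667/2) × 3.304615 = 1.101538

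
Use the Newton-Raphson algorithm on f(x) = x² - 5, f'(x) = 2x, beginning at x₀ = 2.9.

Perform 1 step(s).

f(x) = x² - 5
f'(x) = 2x
x₀ = 2.9

Newton-Raphson formula: x_{n+1} = x_n - f(x_n)/f'(x_n)

Iteration 1:
  f(2.900000) = 3.410000
  f'(2.900000) = 5.800000
  x_1 = 2.900000 - 3.410000/5.800000 = 2.312069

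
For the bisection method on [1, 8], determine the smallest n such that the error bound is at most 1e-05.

We need (b-a)/2^n ≤ 1e-05
(8 - 1)/2^n ≤ 1e-05
7/2^n ≤ 1e-05
2^n ≥ 700000
n ≥ log₂(700000) = 19.42
n ≥ 20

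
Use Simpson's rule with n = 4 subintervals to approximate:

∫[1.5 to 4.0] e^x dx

f(x) = e^x
a = 1.5, b = 4.0, n = 4
h = (b - a)/n = 0.625000

Simpson's rule: (h/3)[f(x₀) + 4f(x₁) + 2f(x₂) + ... + f(xₙ)]

x_0 = 1.5000, f(x_0) = 4.481689, coefficient = 1
x_1 = 2.1250, f(x_1) = 8.372897, coefficient = 4
x_2 = 2.7500, f(x_2) = 15.642632, coefficient = 2
x_3 = 3.3750, f(x_3) = 29.224284, coefficient = 4
x_4 = 4.0000, f(x_4) = 54.598150, coefficient = 1

I ≈ (0.625000/3) × 240.753828 = 50.157047
Exact value: 50.116461
Error: 0.040587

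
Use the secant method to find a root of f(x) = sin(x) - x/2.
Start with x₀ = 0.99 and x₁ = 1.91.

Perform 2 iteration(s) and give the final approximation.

f(x) = sin(x) - x/2
x₀ = 0.99, x₁ = 1.91

Secant formula: x_{n+1} = x_n - f(x_n)(x_n - x_{n-1})/(f(x_n) - f(x_{n-1}))

Iteration 1:
  f(0.990000) = 0.341026
  f(1.910000) = -0.011980
  x_2 = 1.910000 - (-0.011980)×(1.910000 - 0.990000)/(-0.011980 - 0.341026)
       = 1.878778
Iteration 2:
  f(1.910000) = -0.011980
  f(1.878778) = 0.013559
  x_3 = 1.878778 - 0.013559×(1.878778 - 1.910000)/(0.013559 - (-0.011980))
       = 1.895354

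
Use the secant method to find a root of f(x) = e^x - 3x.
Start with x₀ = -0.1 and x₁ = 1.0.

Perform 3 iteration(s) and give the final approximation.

f(x) = e^x - 3x
x₀ = -0.1, x₁ = 1.0

Secant formula: x_{n+1} = x_n - f(x_n)(x_n - x_{n-1})/(f(x_n) - f(x_{n-1}))

Iteration 1:
  f(-0.100000) = 1.204837
  f(1.000000) = -0.281718
  x_2 = 1.000000 - (-0.281718)×(1.000000 - (-0.100000))/(-0.281718 - 1.204837)
       = 0.791538
Iteration 2:
  f(1.000000) = -0.281718
  f(0.791538) = -0.167826
  x_3 = 0.791538 - (-0.167826)×(0.791538 - 1.000000)/(-0.167826 - (-0.281718))
       = 0.484358
Iteration 3:
  f(0.791538) = -0.167826
  f(0.484358) = 0.170059
  x_4 = 0.484358 - 0.170059×(0.484358 - 0.791538)/(0.170059 - (-0.167826))
       = 0.638963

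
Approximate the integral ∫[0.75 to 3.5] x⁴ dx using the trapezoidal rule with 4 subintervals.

f(x) = x⁴
a = 0.75, b = 3.5, n = 4
h = (b - a)/n = 0.687500

Trapezoidal rule: (h/2)[f(x₀) + 2f(x₁) + 2f(x₂) + ... + f(xₙ)]

x_0 = 0.7500, f(x_0) = 0.316406, coefficient = 1
x_1 = 1.4375, f(x_1) = 4.270035, coefficient = 2
x_2 = 2.1250, f(x_2) = 20.390869, coefficient = 2
x_3 = 2.8125, f(x_3) = 62.570572, coefficient = 2
x_4 = 3.5000, f(x_4) = 150.062500, coefficient = 1

I ≈ (0.687500/2) × 324.841858 = 111.664389
Exact value: 104.996289
Error: 6.668100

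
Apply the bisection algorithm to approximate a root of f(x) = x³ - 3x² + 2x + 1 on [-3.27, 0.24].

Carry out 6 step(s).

f(x) = x³ - 3x² + 2x + 1
Initial interval: [-3.27, 0.24]

Iteration 1:
  c_1 = (-3.270000 + 0.240000)/2 = -1.515000
  f(c_1) = f(-1.515000) = -12.392941
  f(a) × f(c) ≥ 0, new interval: [-1.515000, 0.240000]
Iteration 2:
  c_2 = (-1.515000 + 0.240000)/2 = -0.637500
  f(c_2) = f(-0.637500) = -1.753303
  f(a) × f(c) ≥ 0, new interval: [-0.637500, 0.240000]
Iteration 3:
  c_3 = (-0.637500 + 0.240000)/2 = -0.198750
  f(c_3) = f(-0.198750) = 0.476144
  f(a) × f(c) < 0, new interval: [-0.637500, -0.198750]
Iteration 4:
  c_4 = (-0.637500 + (-0.198750))/2 = -0.418125
  f(c_4) = f(-0.418125) = -0.433836
  f(a) × f(c) ≥ 0, new interval: [-0.418125, -0.198750]
Iteration 5:
  c_5 = (-0.418125 + (-0.198750))/2 = -0.308438
  f(c_5) = f(-0.308438) = 0.068381
  f(a) × f(c) < 0, new interval: [-0.418125, -0.308438]
Iteration 6:
  c_6 = (-0.418125 + (-0.308438))/2 = -0.363281
  f(c_6) = f(-0.363281) = -0.170426
  f(a) × f(c) ≥ 0, new interval: [-0.363281, -0.308438]

After 6 iteration(s), the approximation is c_6 = -0.363281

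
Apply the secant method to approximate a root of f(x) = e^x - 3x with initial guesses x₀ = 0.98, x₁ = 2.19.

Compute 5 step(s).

f(x) = e^x - 3x
x₀ = 0.98, x₁ = 2.19

Secant formula: x_{n+1} = x_n - f(x_n)(x_n - x_{n-1})/(f(x_n) - f(x_{n-1}))

Iteration 1:
  f(0.980000) = -0.275544
  f(2.190000) = 2.365213
  x_2 = 2.190000 - 2.365213×(2.190000 - 0.980000)/(2.365213 - (-0.275544))
       = 1.106255
Iteration 2:
  f(2.190000) = 2.365213
  f(1.106255) = -0.295749
  x_3 = 1.106255 - (-0.295749)×(1.106255 - 2.190000)/(-0.295749 - 2.365213)
       = 1.226706
Iteration 3:
  f(1.106255) = -0.295749
  f(1.226706) = -0.270139
  x_4 = 1.226706 - (-0.270139)×(1.226706 - 1.106255)/(-0.270139 - (-0.295749))
       = 2.497271
Iteration 4:
  f(1.226706) = -0.270139
  f(2.497271) = 4.657476
  x_5 = 2.497271 - 4.657476×(2.497271 - 1.226706)/(4.657476 - (-0.270139))
       = 1.296360
Iteration 5:
  f(2.497271) = 4.657476
  f(1.296360) = -0.233115
  x_6 = 1.296360 - (-0.233115)×(1.296360 - 2.497271)/(-0.233115 - 4.657476)
       = 1.353603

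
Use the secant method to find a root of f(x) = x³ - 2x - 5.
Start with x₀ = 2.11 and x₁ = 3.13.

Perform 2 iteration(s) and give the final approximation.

f(x) = x³ - 2x - 5
x₀ = 2.11, x₁ = 3.13

Secant formula: x_{n+1} = x_n - f(x_n)(x_n - x_{n-1})/(f(x_n) - f(x_{n-1}))

Iteration 1:
  f(2.110000) = 0.173931
  f(3.130000) = 19.404297
  x_2 = 3.130000 - 19.404297×(3.130000 - 2.110000)/(19.404297 - 0.173931)
       = 2.100775
Iteration 2:
  f(3.130000) = 19.404297
  f(2.100775) = 0.069701
  x_3 = 2.100775 - 0.069701×(2.100775 - 3.130000)/(0.069701 - 19.404297)
       = 2.097064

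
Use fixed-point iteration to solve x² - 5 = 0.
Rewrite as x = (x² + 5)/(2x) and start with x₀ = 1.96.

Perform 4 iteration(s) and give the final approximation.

Equation: x² - 5 = 0
Fixed-point form: x = (x² + 5)/(2x)
x₀ = 1.96

x_1 = g(1.960000) = 2.255510
x_2 = g(2.255510) = 2.236152
x_3 = g(2.236152) = 2.236068
x_4 = g(2.236068) = 2.236068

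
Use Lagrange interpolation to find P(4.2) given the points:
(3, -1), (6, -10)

Lagrange interpolation formula:
P(x) = Σ yᵢ × Lᵢ(x)
where Lᵢ(x) = Π_{j≠i} (x - xⱼ)/(xᵢ - xⱼ)

L_0(4.2) = (4.2 - 6)/(3 - 6) = 0.600000
L_1(4.2) = (4.2 - 3)/(6 - 3) = 0.400000

P(4.2) = (-1)×L_0(4.2) + (-10)×L_1(4.2)
P(4.2) = -4.600000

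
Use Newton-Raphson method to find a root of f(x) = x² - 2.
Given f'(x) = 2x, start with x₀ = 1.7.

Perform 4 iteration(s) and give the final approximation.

f(x) = x² - 2
f'(x) = 2x
x₀ = 1.7

Newton-Raphson formula: x_{n+1} = x_n - f(x_n)/f'(x_n)

Iteration 1:
  f(1.700000) = 0.890000
  f'(1.700000) = 3.400000
  x_1 = 1.700000 - 0.890000/3.400000 = 1.438235
Iteration 2:
  f(1.438235) = 0.068521
  f'(1.438235) = 2.876471
  x_2 = 1.438235 - 0.068521/2.876471 = 1.414414
Iteration 3:
  f(1.414414) = 0.000567
  f'(1.414414) = 2.828828
  x_3 = 1.414414 - 0.000567/2.828828 = 1.414214
Iteration 4:
  f(1.414214) = 0.000000
  f'(1.414214) = 2.828427
  x_4 = 1.414214 - 0.000000/2.828427 = 1.414214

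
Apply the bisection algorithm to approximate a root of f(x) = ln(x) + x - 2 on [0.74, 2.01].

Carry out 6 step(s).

f(x) = ln(x) + x - 2
Initial interval: [0.74, 2.01]

Iteration 1:
  c_1 = (0.740000 + 2.010000)/2 = 1.375000
  f(c_1) = f(1.375000) = -0.306546
  f(a) × f(c) ≥ 0, new interval: [1.375000, 2.010000]
Iteration 2:
  c_2 = (1.375000 + 2.010000)/2 = 1.692500
  f(c_2) = f(1.692500) = 0.218707
  f(a) × f(c) < 0, new interval: [1.375000, 1.692500]
Iteration 3:
  c_3 = (1.375000 + 1.692500)/2 = 1.533750
  f(c_3) = f(1.533750) = -0.038534
  f(a) × f(c) ≥ 0, new interval: [1.533750, 1.692500]
Iteration 4:
  c_4 = (1.533750 + 1.692500)/2 = 1.613125
  f(c_4) = f(1.613125) = 0.091298
  f(a) × f(c) < 0, new interval: [1.533750, 1.613125]
Iteration 5:
  c_5 = (1.533750 + 1.613125)/2 = 1.573437
  f(c_5) = f(1.573437) = 0.026700
  f(a) × f(c) < 0, new interval: [1.533750, 1.573437]
Iteration 6:
  c_6 = (1.533750 + 1.573437)/2 = 1.553594
  f(c_6) = f(1.553594) = -0.005835
  f(a) × f(c) ≥ 0, new interval: [1.553594, 1.573437]

After 6 iteration(s), the approximation is c_6 = 1.553594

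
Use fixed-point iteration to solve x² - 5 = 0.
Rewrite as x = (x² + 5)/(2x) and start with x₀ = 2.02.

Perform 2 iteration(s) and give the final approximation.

Equation: x² - 5 = 0
Fixed-point form: x = (x² + 5)/(2x)
x₀ = 2.02

x_1 = g(2.020000) = 2.247624
x_2 = g(2.247624) = 2.236098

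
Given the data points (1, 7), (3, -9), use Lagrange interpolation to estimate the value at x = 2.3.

Lagrange interpolation formula:
P(x) = Σ yᵢ × Lᵢ(x)
where Lᵢ(x) = Π_{j≠i} (x - xⱼ)/(xᵢ - xⱼ)

L_0(2.3) = (2.3 - 3)/(1 - 3) = 0.350000
L_1(2.3) = (2.3 - 1)/(3 - 1) = 0.650000

P(2.3) = 7×L_0(2.3) + (-9)×L_1(2.3)
P(2.3) = -3.400000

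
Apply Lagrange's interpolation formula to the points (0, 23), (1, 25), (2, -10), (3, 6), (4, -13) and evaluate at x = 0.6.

Lagrange interpolation formula:
P(x) = Σ yᵢ × Lᵢ(x)
where Lᵢ(x) = Π_{j≠i} (x - xⱼ)/(xᵢ - xⱼ)

L_0(0.6) = (0.6 - 1)/(0 - 1) × (0.6 - 2)/(0 - 2) × (0.6 - 3)/(0 - 3) × (0.6 - 4)/(0 - 4) = 0.190400
L_1(0.6) = (0.6 - 0)/(1 - 0) × (0.6 - 2)/(1 - 2) × (0.6 - 3)/(1 - 3) × (0.6 - 4)/(1 - 4) = 1.142400
L_2(0.6) = (0.6 - 0)/(2 - 0) × (0.6 - 1)/(2 - 1) × (0.6 - 3)/(2 - 3) × (0.6 - 4)/(2 - 4) = -0.489600
L_3(0.6) = (0.6 - 0)/(3 - 0) × (0.6 - 1)/(3 - 1) × (0.6 - 2)/(3 - 2) × (0.6 - 4)/(3 - 4) = 0.190400
L_4(0.6) = (0.6 - 0)/(4 - 0) × (0.6 - 1)/(4 - 1) × (0.6 - 2)/(4 - 2) × (0.6 - 3)/(4 - 3) = -0.033600

P(0.6) = 23×L_0(0.6) + 25×L_1(0.6) + (-10)×L_2(0.6) + 6×L_3(0.6) + (-13)×L_4(0.6)
P(0.6) = 39.414400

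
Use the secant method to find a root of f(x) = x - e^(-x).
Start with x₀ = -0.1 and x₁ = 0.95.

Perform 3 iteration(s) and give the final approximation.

f(x) = x - e^(-x)
x₀ = -0.1, x₁ = 0.95

Secant formula: x_{n+1} = x_n - f(x_n)(x_n - x_{n-1})/(f(x_n) - f(x_{n-1}))

Iteration 1:
  f(-0.100000) = -1.205171
  f(0.950000) = 0.563259
  x_2 = 0.950000 - 0.563259×(0.950000 - (-0.100000))/(0.563259 - (-1.205171))
       = 0.615567
Iteration 2:
  f(0.950000) = 0.563259
  f(0.615567) = 0.075232
  x_3 = 0.615567 - 0.075232×(0.615567 - 0.950000)/(0.075232 - 0.563259)
       = 0.564012
Iteration 3:
  f(0.615567) = 0.075232
  f(0.564012) = -0.004910
  x_4 = 0.564012 - (-0.004910)×(0.564012 - 0.615567)/(-0.004910 - 0.075232)
       = 0.567171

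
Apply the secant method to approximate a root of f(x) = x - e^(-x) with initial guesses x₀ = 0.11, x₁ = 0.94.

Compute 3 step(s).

f(x) = x - e^(-x)
x₀ = 0.11, x₁ = 0.94

Secant formula: x_{n+1} = x_n - f(x_n)(x_n - x_{n-1})/(f(x_n) - f(x_{n-1}))

Iteration 1:
  f(0.110000) = -0.785834
  f(0.940000) = 0.549372
  x_2 = 0.940000 - 0.549372×(0.940000 - 0.110000)/(0.549372 - (-0.785834))
       = 0.598496
Iteration 2:
  f(0.940000) = 0.549372
  f(0.598496) = 0.048858
  x_3 = 0.598496 - 0.048858×(0.598496 - 0.940000)/(0.048858 - 0.549372)
       = 0.565160
Iteration 3:
  f(0.598496) = 0.048858
  f(0.565160) = -0.003110
  x_4 = 0.565160 - (-0.003110)×(0.565160 - 0.598496)/(-0.003110 - 0.048858)
       = 0.567154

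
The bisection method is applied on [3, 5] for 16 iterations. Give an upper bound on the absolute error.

Bisection error bound: |error| ≤ (b-a)/2^n
|error| ≤ (5 - 3)/2^16 = 2/2^16
|error| ≤ 0.0000305176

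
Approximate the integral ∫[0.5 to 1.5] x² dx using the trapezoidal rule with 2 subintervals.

f(x) = x²
a = 0.5, b = 1.5, n = 2
h = (b - a)/n = 0.500000

Trapezoidal rule: (h/2)[f(x₀) + 2f(x₁) + 2f(x₂) + ... + f(xₙ)]

x_0 = 0.5000, f(x_0) = 0.250000, coefficient = 1
x_1 = 1.0000, f(x_1) = 1.000000, coefficient = 2
x_2 = 1.5000, f(x_2) = 2.250000, coefficient = 1

I ≈ (0.500000/2) × 4.500000 = 1.125000
Exact value: 1.083333
Error: 0.041667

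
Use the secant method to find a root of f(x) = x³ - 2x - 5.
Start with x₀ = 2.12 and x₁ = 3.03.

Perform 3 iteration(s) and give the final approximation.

f(x) = x³ - 2x - 5
x₀ = 2.12, x₁ = 3.03

Secant formula: x_{n+1} = x_n - f(x_n)(x_n - x_{n-1})/(f(x_n) - f(x_{n-1}))

Iteration 1:
  f(2.120000) = 0.288128
  f(3.030000) = 16.758127
  x_2 = 3.030000 - 16.758127×(3.030000 - 2.120000)/(16.758127 - 0.288128)
       = 2.104080
Iteration 2:
  f(3.030000) = 16.758127
  f(2.104080) = 0.106927
  x_3 = 2.104080 - 0.106927×(2.104080 - 3.030000)/(0.106927 - 16.758127)
       = 2.098134
Iteration 3:
  f(2.104080) = 0.106927
  f(2.098134) = 0.040072
  x_4 = 2.098134 - 0.040072×(2.098134 - 2.104080)/(0.040072 - 0.106927)
       = 2.094571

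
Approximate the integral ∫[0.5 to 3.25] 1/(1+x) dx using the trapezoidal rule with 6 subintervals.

f(x) = 1/(1+x)
a = 0.5, b = 3.25, n = 6
h = (b - a)/n = 0.458333

Trapezoidal rule: (h/2)[f(x₀) + 2f(x₁) + 2f(x₂) + ... + f(xₙ)]

x_0 = 0.5000, f(x_0) = 0.666667, coefficient = 1
x_1 = 0.9583, f(x_1) = 0.510638, coefficient = 2
x_2 = 1.4167, f(x_2) = 0.413793, coefficient = 2
x_3 = 1.8750, f(x_3) = 0.347826, coefficient = 2
x_4 = 2.3333, f(x_4) = 0.300000, coefficient = 2
x_5 = 2.7917, f(x_5) = 0.263736, coefficient = 2
x_6 = 3.2500, f(x_6) = 0.235294, coefficient = 1

I ≈ (0.458333/2) × 4.573948 = 1.048196
Exact value: 1.041454
Error: 0.006743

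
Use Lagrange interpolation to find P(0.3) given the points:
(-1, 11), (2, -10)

Lagrange interpolation formula:
P(x) = Σ yᵢ × Lᵢ(x)
where Lᵢ(x) = Π_{j≠i} (x - xⱼ)/(xᵢ - xⱼ)

L_0(0.3) = (0.3 - 2)/(-1 - 2) = 0.566667
L_1(0.3) = (0.3 - (-1))/(2 - (-1)) = 0.433333

P(0.3) = 11×L_0(0.3) + (-10)×L_1(0.3)
P(0.3) = 1.900000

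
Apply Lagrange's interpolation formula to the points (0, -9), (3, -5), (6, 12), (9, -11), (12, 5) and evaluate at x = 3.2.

Lagrange interpolation formula:
P(x) = Σ yᵢ × Lᵢ(x)
where Lᵢ(x) = Π_{j≠i} (x - xⱼ)/(xᵢ - xⱼ)

L_0(3.2) = (3.2 - 3)/(0 - 3) × (3.2 - 6)/(0 - 6) × (3.2 - 9)/(0 - 9) × (3.2 - 12)/(0 - 12) = -0.014703
L_1(3.2) = (3.2 - 0)/(3 - 0) × (3.2 - 6)/(3 - 6) × (3.2 - 9)/(3 - 9) × (3.2 - 12)/(3 - 12) = 0.940984
L_2(3.2) = (3.2 - 0)/(6 - 0) × (3.2 - 3)/(6 - 3) × (3.2 - 9)/(6 - 9) × (3.2 - 12)/(6 - 12) = 0.100820
L_3(3.2) = (3.2 - 0)/(9 - 0) × (3.2 - 3)/(9 - 3) × (3.2 - 6)/(9 - 6) × (3.2 - 12)/(9 - 12) = -0.032448
L_4(3.2) = (3.2 - 0)/(12 - 0) × (3.2 - 3)/(12 - 3) × (3.2 - 6)/(12 - 6) × (3.2 - 9)/(12 - 9) = 0.005347

P(3.2) = (-9)×L_0(3.2) + (-5)×L_1(3.2) + 12×L_2(3.2) + (-11)×L_3(3.2) + 5×L_4(3.2)
P(3.2) = -2.979101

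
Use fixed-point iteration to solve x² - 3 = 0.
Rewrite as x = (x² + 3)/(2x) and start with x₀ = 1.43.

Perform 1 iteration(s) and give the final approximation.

Equation: x² - 3 = 0
Fixed-point form: x = (x² + 3)/(2x)
x₀ = 1.43

x_1 = g(1.430000) = 1.763951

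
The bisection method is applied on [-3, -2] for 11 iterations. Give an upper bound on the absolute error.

Bisection error bound: |error| ≤ (b-a)/2^n
|error| ≤ (-2 - (-3))/2^11 = 1/2^11
|error| ≤ 0.0004882812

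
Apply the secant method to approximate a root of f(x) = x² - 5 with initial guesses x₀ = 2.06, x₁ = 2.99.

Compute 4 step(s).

f(x) = x² - 5
x₀ = 2.06, x₁ = 2.99

Secant formula: x_{n+1} = x_n - f(x_n)(x_n - x_{n-1})/(f(x_n) - f(x_{n-1}))

Iteration 1:
  f(2.060000) = -0.756400
  f(2.990000) = 3.940100
  x_2 = 2.990000 - 3.940100×(2.990000 - 2.060000)/(3.940100 - (-0.756400))
       = 2.209782
Iteration 2:
  f(2.990000) = 3.940100
  f(2.209782) = -0.116863
  x_3 = 2.209782 - (-0.116863)×(2.209782 - 2.990000)/(-0.116863 - 3.940100)
       = 2.232257
Iteration 3:
  f(2.209782) = -0.116863
  f(2.232257) = -0.017030
  x_4 = 2.232257 - (-0.017030)×(2.232257 - 2.209782)/(-0.017030 - (-0.116863))
       = 2.236091
Iteration 4:
  f(2.232257) = -0.017030
  f(2.236091) = 0.000101
  x_5 = 2.236091 - 0.000101×(2.236091 - 2.232257)/(0.000101 - (-0.017030))
       = 2.236068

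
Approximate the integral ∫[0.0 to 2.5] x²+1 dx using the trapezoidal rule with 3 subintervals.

f(x) = x²+1
a = 0.0, b = 2.5, n = 3
h = (b - a)/n = 0.833333

Trapezoidal rule: (h/2)[f(x₀) + 2f(x₁) + 2f(x₂) + ... + f(xₙ)]

x_0 = 0.0000, f(x_0) = 1.000000, coefficient = 1
x_1 = 0.8333, f(x_1) = 1.694444, coefficient = 2
x_2 = 1.6667, f(x_2) = 3.777778, coefficient = 2
x_3 = 2.5000, f(x_3) = 7.250000, coefficient = 1

I ≈ (0.833333/2) × 19.194444 = 7.997685
Exact value: 7.708333
Error: 0.289352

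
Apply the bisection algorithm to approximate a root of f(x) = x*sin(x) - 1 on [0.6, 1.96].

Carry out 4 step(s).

f(x) = x*sin(x) - 1
Initial interval: [0.6, 1.96]

Iteration 1:
  c_1 = (0.600000 + 1.960000)/2 = 1.280000
  f(c_1) = f(1.280000) = 0.226260
  f(a) × f(c) < 0, new interval: [0.600000, 1.280000]
Iteration 2:
  c_2 = (0.600000 + 1.280000)/2 = 0.940000
  f(c_2) = f(0.940000) = -0.240895
  f(a) × f(c) ≥ 0, new interval: [0.940000, 1.280000]
Iteration 3:
  c_3 = (0.940000 + 1.280000)/2 = 1.110000
  f(c_3) = f(1.110000) = -0.005774
  f(a) × f(c) ≥ 0, new interval: [1.110000, 1.280000]
Iteration 4:
  c_4 = (1.110000 + 1.280000)/2 = 1.195000
  f(c_4) = f(1.195000) = 0.111608
  f(a) × f(c) < 0, new interval: [1.110000, 1.195000]

After 4 iteration(s), the approximation is c_4 = 1.195000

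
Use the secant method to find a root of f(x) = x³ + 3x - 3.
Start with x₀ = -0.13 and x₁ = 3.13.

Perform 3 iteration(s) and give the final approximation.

f(x) = x³ + 3x - 3
x₀ = -0.13, x₁ = 3.13

Secant formula: x_{n+1} = x_n - f(x_n)(x_n - x_{n-1})/(f(x_n) - f(x_{n-1}))

Iteration 1:
  f(-0.130000) = -3.392197
  f(3.130000) = 37.054297
  x_2 = 3.130000 - 37.054297×(3.130000 - (-0.130000))/(37.054297 - (-3.392197))
       = 0.143412
Iteration 2:
  f(3.130000) = 37.054297
  f(0.143412) = -2.566814
  x_3 = 0.143412 - (-2.566814)×(0.143412 - 3.130000)/(-2.566814 - 37.054297)
       = 0.336895
Iteration 3:
  f(0.143412) = -2.566814
  f(0.336895) = -1.951077
  x_4 = 0.336895 - (-1.951077)×(0.336895 - 0.143412)/(-1.951077 - (-2.566814))
       = 0.949983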